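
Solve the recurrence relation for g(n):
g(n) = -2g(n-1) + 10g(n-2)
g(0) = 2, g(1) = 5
Characteristic equation: x² + 2x - 10 = 0.
Discriminant Δ = (-2)² + 4·(10) = 44.
Roots r₁,₂ = (-2 ± √44)/2, so r₁ = -1 + \sqrt{11}, r₂ = - \sqrt{11} - 1.
General solution: g(n) = A·r₁^n + B·r₂^n.
From the initial conditions, A + B = 2 and r₁A + r₂B = 5.
Since r₁ - r₂ = √44: A = (5 - (2)r₂)/√44 = 1 + \frac{7 \sqrt{11}}{22}, and B = 2 - A = 1 - \frac{7 \sqrt{11}}{22}.
So g(n) = \left(1 + \frac{7 \sqrt{11}}{22}\right)\left(-1 + \sqrt{11}\right)^n + \left(1 - \frac{7 \sqrt{11}}{22}\right)\left(- \sqrt{11} - 1\right)^n.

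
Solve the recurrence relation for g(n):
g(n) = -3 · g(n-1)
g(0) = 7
Pure geometric recurrence with ratio -3.
By induction g(n) = g(0) · (-3)^n = 7 \left(-3\right)^{n}.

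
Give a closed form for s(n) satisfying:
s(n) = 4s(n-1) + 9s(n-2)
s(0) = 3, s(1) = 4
Characteristic equation: x² - 4x - 9 = 0.
Discriminant Δ = (4)² + 4·(9) = 52.
Roots r₁,₂ = (4 ± √52)/2, so r₁ = 2 + \sqrt{13}, r₂ = 2 - \sqrt{13}.
General solution: s(n) = A·r₁^n + B·r₂^n.
From the initial conditions, A + B = 3 and r₁A + r₂B = 4.
Since r₁ - r₂ = √52: A = (4 - (3)r₂)/√52 = \frac{3}{2} - \frac{\sqrt{13}}{13}, and B = 3 - A = \frac{\sqrt{13}}{13} + \frac{3}{2}.
So s(n) = \left(\frac{3}{2} - \frac{\sqrt{13}}{13}\right)\left(2 + \sqrt{13}\right)^n + \left(\frac{\sqrt{13}}{13} + \frac{3}{2}\right)\left(2 - \sqrt{13}\right)^n.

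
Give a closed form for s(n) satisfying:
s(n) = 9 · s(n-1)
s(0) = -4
Pure geometric recurrence with ratio 9.
By induction s(n) = s(0) · (9)^n = - 4 \cdot 9^{n}.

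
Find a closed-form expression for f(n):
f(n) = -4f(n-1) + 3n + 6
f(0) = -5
First-order linear with linear forcing.
Homogeneous solution: f_h(n) = A·(-4)^n.
Try particular f_p(n) = pn + q. Substituting:
  pn + q = -4(p(n-1) + q) + 3n + 6.
Matching the n-coefficient: p = -4p + 3 ⇒ p = \frac{3}{5}.
Matching constants: q = 4p - 4q + 6 ⇒ q = \frac{42}{25}.
General: f(n) = A·(-4)^n + \frac{3 n}{5} + \frac{42}{25}.
Apply f(0) = -5: A + \frac{42}{25} = -5 ⇒ A = - \frac{167}{25}.
So f(n) = - \frac{167 \left(-4\right)^{n}}{25} + \frac{3 n}{5} + \frac{42}{25}.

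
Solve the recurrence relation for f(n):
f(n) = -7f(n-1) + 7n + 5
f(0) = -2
First-order linear with linear forcing.
Homogeneous solution: f_h(n) = A·(-7)^n.
Try particular f_p(n) = pn + q. Substituting:
  pn + q = -7(p(n-1) + q) + 7n + 5.
Matching the n-coefficient: p = -7p + 7 ⇒ p = \frac{7}{8}.
Matching constants: q = 7p - 7q + 5 ⇒ q = \frac{89}{64}.
General: f(n) = A·(-7)^n + \frac{7 n}{8} + \frac{89}{64}.
Apply f(0) = -2: A + \frac{89}{64} = -2 ⇒ A = - \frac{217}{64}.
So f(n) = - \frac{217 \left(-7\right)^{n}}{64} + \frac{7 n}{8} + \frac{89}{64}.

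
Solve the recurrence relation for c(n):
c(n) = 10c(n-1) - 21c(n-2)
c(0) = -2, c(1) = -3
Characteristic equation: x² - 10x + 21 = 0, which factors as (x - (3))(x - (7)) = 0.
Roots r₁ = 3, r₂ = 7 (distinct).
General solution: c(n) = A·(3)^n + B·(7)^n.
From c(0) = -2: A + B = -2.
From c(1) = -3: 3A + 7B = -3.
Solving: A = - \frac{11}{4}, B = \frac{3}{4}.
So c(n) = - \frac{11 \cdot 3^{n}}{4} + \frac{3 \cdot 7^{n}}{4}.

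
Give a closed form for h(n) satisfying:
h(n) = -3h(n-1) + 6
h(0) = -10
First-order linear non-homogeneous.
Homogeneous solution: h_h(n) = A·(-3)^n.
Try constant particular solution h_p = K: K = -3K + 6 ⇒ K = \frac{3}{2}.
General: h(n) = A·(-3)^n + \frac{3}{2}.
Apply h(0) = -10: A + \frac{3}{2} = -10 ⇒ A = - \frac{23}{2}.
So h(n) = \frac{3}{2} - \frac{23 \left(-3\right)^{n}}{2}.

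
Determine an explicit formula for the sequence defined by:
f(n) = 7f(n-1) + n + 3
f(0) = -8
First-order linear with linear forcing.
Homogeneous solution: f_h(n) = A·(7)^n.
Try particular f_p(n) = pn + q. Substituting:
  pn + q = 7(p(n-1) + q) + n + 3.
Matching the n-coefficient: p = 7p + 1 ⇒ p = - \frac{1}{6}.
Matching constants: q = -7p + 7q + 3 ⇒ q = - \frac{25}{36}.
General: f(n) = A·(7)^n - \frac{n}{6} - \frac{25}{36}.
Apply f(0) = -8: A - \frac{25}{36} = -8 ⇒ A = - \frac{263}{36}.
So f(n) = - \frac{263 \cdot 7^{n}}{36} - \frac{n}{6} - \frac{25}{36}.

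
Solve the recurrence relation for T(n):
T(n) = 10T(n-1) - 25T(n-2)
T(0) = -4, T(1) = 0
Characteristic equation: x² - 10x + 25 = 0, which is (x - (5))².
Repeated root r = 5.
General solution: T(n) = (A + Bn)·(5)^n.
From T(0) = -4: A = -4.
From T(1) = 0: (A + B)·(5) = 0 ⇒ B = 4.
So T(n) = \left(4 n - 4\right) \cdot (5)^n.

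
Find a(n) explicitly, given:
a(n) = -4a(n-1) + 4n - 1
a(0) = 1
First-order linear with linear forcing.
Homogeneous solution: a_h(n) = A·(-4)^n.
Try particular a_p(n) = pn + q. Substituting:
  pn + q = -4(p(n-1) + q) + 4n - 1.
Matching the n-coefficient: p = -4p + 4 ⇒ p = \frac{4}{5}.
Matching constants: q = 4p - 4q - 1 ⇒ q = \frac{11}{25}.
General: a(n) = A·(-4)^n + \frac{4 n}{5} + \frac{11}{25}.
Apply a(0) = 1: A + \frac{11}{25} = 1 ⇒ A = \frac{14}{25}.
So a(n) = \frac{14 \left(-4\right)^{n}}{25} + \frac{4 n}{5} + \frac{11}{25}.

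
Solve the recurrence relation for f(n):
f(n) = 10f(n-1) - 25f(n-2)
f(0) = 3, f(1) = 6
Characteristic equation: x² - 10x + 25 = 0, which is (x - (5))².
Repeated root r = 5.
General solution: f(n) = (A + Bn)·(5)^n.
From f(0) = 3: A = 3.
From f(1) = 6: (A + B)·(5) = 6 ⇒ B = - \frac{9}{5}.
So f(n) = \left(3 - \frac{9 n}{5}\right) \cdot (5)^n.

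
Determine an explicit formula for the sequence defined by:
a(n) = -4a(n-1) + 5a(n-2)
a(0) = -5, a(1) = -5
Characteristic equation: x² + 4x - 5 = 0, which factors as (x - (-5))(x - (1)) = 0.
Roots r₁ = -5, r₂ = 1 (distinct).
General solution: a(n) = A·(-5)^n + B·(1)^n.
From a(0) = -5: A + B = -5.
From a(1) = -5: -5A + B = -5.
Solving: A = 0, B = -5.
So a(n) = -5.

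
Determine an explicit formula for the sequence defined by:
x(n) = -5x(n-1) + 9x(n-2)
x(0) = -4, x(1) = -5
Characteristic equation: x² + 5x - 9 = 0.
Discriminant Δ = (-5)² + 4·(9) = 61.
Roots r₁,₂ = (-5 ± √61)/2, so r₁ = - \frac{5}{2} + \frac{\sqrt{61}}{2}, r₂ = - \frac{\sqrt{61}}{2} - \frac{5}{2}.
General solution: x(n) = A·r₁^n + B·r₂^n.
From the initial conditions, A + B = -4 and r₁A + r₂B = -5.
Since r₁ - r₂ = √61: A = (-5 - (-4)r₂)/√61 = -2 - \frac{15 \sqrt{61}}{61}, and B = -4 - A = -2 + \frac{15 \sqrt{61}}{61}.
So x(n) = \left(-2 - \frac{15 \sqrt{61}}{61}\right)\left(- \frac{5}{2} + \frac{\sqrt{61}}{2}\right)^n + \left(-2 + \frac{15 \sqrt{61}}{61}\right)\left(- \frac{\sqrt{61}}{2} - \frac{5}{2}\right)^n.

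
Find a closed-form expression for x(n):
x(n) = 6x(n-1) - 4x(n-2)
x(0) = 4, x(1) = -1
Characteristic equation: x² - 6x + 4 = 0.
Discriminant Δ = (6)² + 4·(-4) = 20.
Roots r₁,₂ = (6 ± √20)/2, so r₁ = \sqrt{5} + 3, r₂ = 3 - \sqrt{5}.
General solution: x(n) = A·r₁^n + B·r₂^n.
From the initial conditions, A + B = 4 and r₁A + r₂B = -1.
Since r₁ - r₂ = √20: A = (-1 - (4)r₂)/√20 = 2 - \frac{13 \sqrt{5}}{10}, and B = 4 - A = 2 + \frac{13 \sqrt{5}}{10}.
So x(n) = \left(2 - \frac{13 \sqrt{5}}{10}\right)\left(\sqrt{5} + 3\right)^n + \left(2 + \frac{13 \sqrt{5}}{10}\right)\left(3 - \sqrt{5}\right)^n.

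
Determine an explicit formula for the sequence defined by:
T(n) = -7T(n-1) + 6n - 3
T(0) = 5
First-order linear with linear forcing.
Homogeneous solution: T_h(n) = A·(-7)^n.
Try particular T_p(n) = pn + q. Substituting:
  pn + q = -7(p(n-1) + q) + 6n - 3.
Matching the n-coefficient: p = -7p + 6 ⇒ p = \frac{3}{4}.
Matching constants: q = 7p - 7q - 3 ⇒ q = \frac{9}{32}.
General: T(n) = A·(-7)^n + \frac{3 n}{4} + \frac{9}{32}.
Apply T(0) = 5: A + \frac{9}{32} = 5 ⇒ A = \frac{151}{32}.
So T(n) = \frac{151 \left(-7\right)^{n}}{32} + \frac{3 n}{4} + \frac{9}{32}.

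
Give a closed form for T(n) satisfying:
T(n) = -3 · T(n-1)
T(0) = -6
Pure geometric recurrence with ratio -3.
By induction T(n) = T(0) · (-3)^n = - 6 \left(-3\right)^{n}.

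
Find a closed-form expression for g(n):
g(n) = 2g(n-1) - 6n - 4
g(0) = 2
First-order linear with linear forcing.
Homogeneous solution: g_h(n) = A·(2)^n.
Try particular g_p(n) = pn + q. Substituting:
  pn + q = 2(p(n-1) + q) - 6n - 4.
Matching the n-coefficient: p = 2p - 6 ⇒ p = 6.
Matching constants: q = -2p + 2q - 4 ⇒ q = 16.
General: g(n) = A·(2)^n + 6 n + 16.
Apply g(0) = 2: A + 16 = 2 ⇒ A = -14.
So g(n) = - 14 \cdot 2^{n} + 6 n + 16.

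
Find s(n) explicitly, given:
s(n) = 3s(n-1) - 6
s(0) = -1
First-order linear non-homogeneous.
Homogeneous solution: s_h(n) = A·(3)^n.
Try constant particular solution s_p = K: K = 3K - 6 ⇒ K = 3.
General: s(n) = A·(3)^n + 3.
Apply s(0) = -1: A + 3 = -1 ⇒ A = -4.
So s(n) = 3 - 4 \cdot 3^{n}.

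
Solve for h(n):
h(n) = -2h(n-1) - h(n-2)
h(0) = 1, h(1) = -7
Characteristic equation: x² + 2x + 1 = 0, which is (x - (-1))².
Repeated root r = -1.
General solution: h(n) = (A + Bn)·(-1)^n.
From h(0) = 1: A = 1.
From h(1) = -7: (A + B)·(-1) = -7 ⇒ B = 6.
So h(n) = \left(6 n + 1\right) \cdot (-1)^n.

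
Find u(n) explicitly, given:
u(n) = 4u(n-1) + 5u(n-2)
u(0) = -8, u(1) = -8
Characteristic equation: x² - 4x - 5 = 0, which factors as (x - (5))(x - (-1)) = 0.
Roots r₁ = 5, r₂ = -1 (distinct).
General solution: u(n) = A·(5)^n + B·(-1)^n.
From u(0) = -8: A + B = -8.
From u(1) = -8: 5A - B = -8.
Solving: A = - \frac{8}{3}, B = - \frac{16}{3}.
So u(n) = - \frac{16 \left(-1\right)^{n}}{3} - \frac{8 \cdot 5^{n}}{3}.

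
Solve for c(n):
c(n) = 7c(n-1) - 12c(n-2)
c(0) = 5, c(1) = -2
Characteristic equation: x² - 7x + 12 = 0, which factors as (x - (4))(x - (3)) = 0.
Roots r₁ = 4, r₂ = 3 (distinct).
General solution: c(n) = A·(4)^n + B·(3)^n.
From c(0) = 5: A + B = 5.
From c(1) = -2: 4A + 3B = -2.
Solving: A = -17, B = 22.
So c(n) = 22 \cdot 3^{n} - 17 \cdot 4^{n}.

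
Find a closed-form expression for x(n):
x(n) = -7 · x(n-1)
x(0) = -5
Pure geometric recurrence with ratio -7.
By induction x(n) = x(0) · (-7)^n = - 5 \left(-7\right)^{n}.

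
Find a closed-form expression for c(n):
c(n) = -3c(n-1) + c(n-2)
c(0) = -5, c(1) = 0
Characteristic equation: x² + 3x - 1 = 0.
Discriminant Δ = (-3)² + 4·(1) = 13.
Roots r₁,₂ = (-3 ± √13)/2, so r₁ = - \frac{3}{2} + \frac{\sqrt{13}}{2}, r₂ = - \frac{\sqrt{13}}{2} - \frac{3}{2}.
General solution: c(n) = A·r₁^n + B·r₂^n.
From the initial conditions, A + B = -5 and r₁A + r₂B = 0.
Since r₁ - r₂ = √13: A = (0 - (-5)r₂)/√13 = - \frac{5}{2} - \frac{15 \sqrt{13}}{26}, and B = -5 - A = - \frac{5}{2} + \frac{15 \sqrt{13}}{26}.
So c(n) = \left(- \frac{5}{2} - \frac{15 \sqrt{13}}{26}\right)\left(- \frac{3}{2} + \frac{\sqrt{13}}{2}\right)^n + \left(- \frac{5}{2} + \frac{15 \sqrt{13}}{26}\right)\left(- \frac{\sqrt{13}}{2} - \frac{3}{2}\right)^n.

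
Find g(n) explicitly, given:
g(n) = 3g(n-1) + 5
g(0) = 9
First-order linear non-homogeneous.
Homogeneous solution: g_h(n) = A·(3)^n.
Try constant particular solution g_p = K: K = 3K + 5 ⇒ K = - \frac{5}{2}.
General: g(n) = A·(3)^n - \frac{5}{2}.
Apply g(0) = 9: A - \frac{5}{2} = 9 ⇒ A = \frac{23}{2}.
So g(n) = \frac{23 \cdot 3^{n}}{2} - \frac{5}{2}.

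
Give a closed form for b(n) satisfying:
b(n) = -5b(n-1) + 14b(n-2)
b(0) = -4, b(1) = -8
Characteristic equation: x² + 5x - 14 = 0, which factors as (x - (2))(x - (-7)) = 0.
Roots r₁ = 2, r₂ = -7 (distinct).
General solution: b(n) = A·(2)^n + B·(-7)^n.
From b(0) = -4: A + B = -4.
From b(1) = -8: 2A - 7B = -8.
Solving: A = -4, B = 0.
So b(n) = - 4 \cdot 2^{n}.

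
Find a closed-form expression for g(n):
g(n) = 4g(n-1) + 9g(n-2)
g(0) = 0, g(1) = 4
Characteristic equation: x² - 4x - 9 = 0.
Discriminant Δ = (4)² + 4·(9) = 52.
Roots r₁,₂ = (4 ± √52)/2, so r₁ = 2 + \sqrt{13}, r₂ = 2 - \sqrt{13}.
General solution: g(n) = A·r₁^n + B·r₂^n.
From the initial conditions, A + B = 0 and r₁A + r₂B = 4.
Since r₁ - r₂ = √52: A = (4 - (0)r₂)/√52 = \frac{2 \sqrt{13}}{13}, and B = 0 - A = - \frac{2 \sqrt{13}}{13}.
So g(n) = \left(\frac{2 \sqrt{13}}{13}\right)\left(2 + \sqrt{13}\right)^n + \left(- \frac{2 \sqrt{13}}{13}\right)\left(2 - \sqrt{13}\right)^n.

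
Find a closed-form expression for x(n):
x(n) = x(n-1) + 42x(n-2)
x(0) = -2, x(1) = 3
Characteristic equation: x² - x - 42 = 0, which factors as (x - (7))(x - (-6)) = 0.
Roots r₁ = 7, r₂ = -6 (distinct).
General solution: x(n) = A·(7)^n + B·(-6)^n.
From x(0) = -2: A + B = -2.
From x(1) = 3: 7A - 6B = 3.
Solving: A = - \frac{9}{13}, B = - \frac{17}{13}.
So x(n) = - \frac{17 \left(-6\right)^{n}}{13} - \frac{9 \cdot 7^{n}}{13}.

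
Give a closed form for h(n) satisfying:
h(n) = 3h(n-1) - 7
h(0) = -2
First-order linear non-homogeneous.
Homogeneous solution: h_h(n) = A·(3)^n.
Try constant particular solution h_p = K: K = 3K - 7 ⇒ K = \frac{7}{2}.
General: h(n) = A·(3)^n + \frac{7}{2}.
Apply h(0) = -2: A + \frac{7}{2} = -2 ⇒ A = - \frac{11}{2}.
So h(n) = \frac{7}{2} - \frac{11 \cdot 3^{n}}{2}.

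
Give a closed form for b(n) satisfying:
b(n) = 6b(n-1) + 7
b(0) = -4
First-order linear non-homogeneous.
Homogeneous solution: b_h(n) = A·(6)^n.
Try constant particular solution b_p = K: K = 6K + 7 ⇒ K = - \frac{7}{5}.
General: b(n) = A·(6)^n - \frac{7}{5}.
Apply b(0) = -4: A - \frac{7}{5} = -4 ⇒ A = - \frac{13}{5}.
So b(n) = - \frac{13 \cdot 6^{n}}{5} - \frac{7}{5}.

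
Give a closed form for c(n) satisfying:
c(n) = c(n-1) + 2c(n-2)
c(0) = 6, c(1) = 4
Characteristic equation: x² - x - 2 = 0, which factors as (x - (2))(x - (-1)) = 0.
Roots r₁ = 2, r₂ = -1 (distinct).
General solution: c(n) = A·(2)^n + B·(-1)^n.
From c(0) = 6: A + B = 6.
From c(1) = 4: 2A - B = 4.
Solving: A = \frac{10}{3}, B = \frac{8}{3}.
So c(n) = \frac{8 \left(-1\right)^{n}}{3} + \frac{10 \cdot 2^{n}}{3}.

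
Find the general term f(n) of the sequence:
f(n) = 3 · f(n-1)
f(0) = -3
Pure geometric recurrence with ratio 3.
By induction f(n) = f(0) · (3)^n = - 3 \cdot 3^{n}.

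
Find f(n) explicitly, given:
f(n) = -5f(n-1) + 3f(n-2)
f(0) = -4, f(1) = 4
Characteristic equation: x² + 5x - 3 = 0.
Discriminant Δ = (-5)² + 4·(3) = 37.
Roots r₁,₂ = (-5 ± √37)/2, so r₁ = - \frac{5}{2} + \frac{\sqrt{37}}{2}, r₂ = - \frac{\sqrt{37}}{2} - \frac{5}{2}.
General solution: f(n) = A·r₁^n + B·r₂^n.
From the initial conditions, A + B = -4 and r₁A + r₂B = 4.
Since r₁ - r₂ = √37: A = (4 - (-4)r₂)/√37 = -2 - \frac{6 \sqrt{37}}{37}, and B = -4 - A = -2 + \frac{6 \sqrt{37}}{37}.
So f(n) = \left(-2 - \frac{6 \sqrt{37}}{37}\right)\left(- \frac{5}{2} + \frac{\sqrt{37}}{2}\right)^n + \left(-2 + \frac{6 \sqrt{37}}{37}\right)\left(- \frac{\sqrt{37}}{2} - \frac{5}{2}\right)^n.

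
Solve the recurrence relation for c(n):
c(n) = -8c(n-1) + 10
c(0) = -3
First-order linear non-homogeneous.
Homogeneous solution: c_h(n) = A·(-8)^n.
Try constant particular solution c_p = K: K = -8K + 10 ⇒ K = \frac{10}{9}.
General: c(n) = A·(-8)^n + \frac{10}{9}.
Apply c(0) = -3: A + \frac{10}{9} = -3 ⇒ A = - \frac{37}{9}.
So c(n) = \frac{10}{9} - \frac{37 \left(-8\right)^{n}}{9}.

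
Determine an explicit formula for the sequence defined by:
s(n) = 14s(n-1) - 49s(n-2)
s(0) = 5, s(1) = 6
Characteristic equation: x² - 14x + 49 = 0, which is (x - (7))².
Repeated root r = 7.
General solution: s(n) = (A + Bn)·(7)^n.
From s(0) = 5: A = 5.
From s(1) = 6: (A + B)·(7) = 6 ⇒ B = - \frac{29}{7}.
So s(n) = \left(5 - \frac{29 n}{7}\right) \cdot (7)^n.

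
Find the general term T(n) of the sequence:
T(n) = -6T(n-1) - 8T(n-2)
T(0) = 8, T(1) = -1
Characteristic equation: x² + 6x + 8 = 0, which factors as (x - (-4))(x - (-2)) = 0.
Roots r₁ = -4, r₂ = -2 (distinct).
General solution: T(n) = A·(-4)^n + B·(-2)^n.
From T(0) = 8: A + B = 8.
From T(1) = -1: -4A - 2B = -1.
Solving: A = - \frac{15}{2}, B = \frac{31}{2}.
So T(n) = \frac{31 \left(-2\right)^{n}}{2} - \frac{15 \left(-4\right)^{n}}{2}.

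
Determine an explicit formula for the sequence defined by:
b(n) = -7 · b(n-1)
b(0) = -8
Pure geometric recurrence with ratio -7.
By induction b(n) = b(0) · (-7)^n = - 8 \left(-7\right)^{n}.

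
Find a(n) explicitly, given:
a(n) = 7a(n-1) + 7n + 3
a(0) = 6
First-order linear with linear forcing.
Homogeneous solution: a_h(n) = A·(7)^n.
Try particular a_p(n) = pn + q. Substituting:
  pn + q = 7(p(n-1) + q) + 7n + 3.
Matching the n-coefficient: p = 7p + 7 ⇒ p = - \frac{7}{6}.
Matching constants: q = -7p + 7q + 3 ⇒ q = - \frac{67}{36}.
General: a(n) = A·(7)^n - \frac{7 n}{6} - \frac{67}{36}.
Apply a(0) = 6: A - \frac{67}{36} = 6 ⇒ A = \frac{283}{36}.
So a(n) = \frac{283 \cdot 7^{n}}{36} - \frac{7 n}{6} - \frac{67}{36}.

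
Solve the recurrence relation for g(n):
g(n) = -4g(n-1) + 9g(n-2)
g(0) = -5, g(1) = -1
Characteristic equation: x² + 4x - 9 = 0.
Discriminant Δ = (-4)² + 4·(9) = 52.
Roots r₁,₂ = (-4 ± √52)/2, so r₁ = -2 + \sqrt{13}, r₂ = - \sqrt{13} - 2.
General solution: g(n) = A·r₁^n + B·r₂^n.
From the initial conditions, A + B = -5 and r₁A + r₂B = -1.
Since r₁ - r₂ = √52: A = (-1 - (-5)r₂)/√52 = - \frac{5}{2} - \frac{11 \sqrt{13}}{26}, and B = -5 - A = - \frac{5}{2} + \frac{11 \sqrt{13}}{26}.
So g(n) = \left(- \frac{5}{2} - \frac{11 \sqrt{13}}{26}\right)\left(-2 + \sqrt{13}\right)^n + \left(- \frac{5}{2} + \frac{11 \sqrt{13}}{26}\right)\left(- \sqrt{13} - 2\right)^n.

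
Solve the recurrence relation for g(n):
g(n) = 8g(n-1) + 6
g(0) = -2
First-order linear non-homogeneous.
Homogeneous solution: g_h(n) = A·(8)^n.
Try constant particular solution g_p = K: K = 8K + 6 ⇒ K = - \frac{6}{7}.
General: g(n) = A·(8)^n - \frac{6}{7}.
Apply g(0) = -2: A - \frac{6}{7} = -2 ⇒ A = - \frac{8}{7}.
So g(n) = - \frac{8 \cdot 8^{n}}{7} - \frac{6}{7}.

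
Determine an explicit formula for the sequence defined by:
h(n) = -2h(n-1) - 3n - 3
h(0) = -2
First-order linear with linear forcing.
Homogeneous solution: h_h(n) = A·(-2)^n.
Try particular h_p(n) = pn + q. Substituting:
  pn + q = -2(p(n-1) + q) - 3n - 3.
Matching the n-coefficient: p = -2p - 3 ⇒ p = -1.
Matching constants: q = 2p - 2q - 3 ⇒ q = - \frac{5}{3}.
General: h(n) = A·(-2)^n - n - \frac{5}{3}.
Apply h(0) = -2: A - \frac{5}{3} = -2 ⇒ A = - \frac{1}{3}.
So h(n) = - \frac{\left(-2\right)^{n}}{3} - n - \frac{5}{3}.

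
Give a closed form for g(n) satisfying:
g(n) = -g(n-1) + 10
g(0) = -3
First-order linear non-homogeneous.
Homogeneous solution: g_h(n) = A·(-1)^n.
Try constant particular solution g_p = K: K = -K + 10 ⇒ K = 5.
General: g(n) = A·(-1)^n + 5.
Apply g(0) = -3: A + 5 = -3 ⇒ A = -8.
So g(n) = 5 - 8 \left(-1\right)^{n}.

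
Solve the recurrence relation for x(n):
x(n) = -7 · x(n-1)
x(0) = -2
Pure geometric recurrence with ratio -7.
By induction x(n) = x(0) · (-7)^n = - 2 \left(-7\right)^{n}.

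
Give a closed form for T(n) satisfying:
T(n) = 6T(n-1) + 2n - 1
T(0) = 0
First-order linear with linear forcing.
Homogeneous solution: T_h(n) = A·(6)^n.
Try particular T_p(n) = pn + q. Substituting:
  pn + q = 6(p(n-1) + q) + 2n - 1.
Matching the n-coefficient: p = 6p + 2 ⇒ p = - \frac{2}{5}.
Matching constants: q = -6p + 6q - 1 ⇒ q = - \frac{7}{25}.
General: T(n) = A·(6)^n - \frac{2 n}{5} - \frac{7}{25}.
Apply T(0) = 0: A - \frac{7}{25} = 0 ⇒ A = \frac{7}{25}.
So T(n) = \frac{7 \cdot 6^{n}}{25} - \frac{2 n}{5} - \frac{7}{25}.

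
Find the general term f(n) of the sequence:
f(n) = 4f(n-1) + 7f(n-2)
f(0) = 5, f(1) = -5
Characteristic equation: x² - 4x - 7 = 0.
Discriminant Δ = (4)² + 4·(7) = 44.
Roots r₁,₂ = (4 ± √44)/2, so r₁ = 2 + \sqrt{11}, r₂ = 2 - \sqrt{11}.
General solution: f(n) = A·r₁^n + B·r₂^n.
From the initial conditions, A + B = 5 and r₁A + r₂B = -5.
Since r₁ - r₂ = √44: A = (-5 - (5)r₂)/√44 = \frac{5}{2} - \frac{15 \sqrt{11}}{22}, and B = 5 - A = \frac{15 \sqrt{11}}{22} + \frac{5}{2}.
So f(n) = \left(\frac{5}{2} - \frac{15 \sqrt{11}}{22}\right)\left(2 + \sqrt{11}\right)^n + \left(\frac{15 \sqrt{11}}{22} + \frac{5}{2}\right)\left(2 - \sqrt{11}\right)^n.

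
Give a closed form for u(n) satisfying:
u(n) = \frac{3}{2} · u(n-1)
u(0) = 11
Pure geometric recurrence with ratio \frac{3}{2}.
By induction u(n) = u(0) · (\frac{3}{2})^n = 11 \left(\frac{3}{2}\right)^{n}.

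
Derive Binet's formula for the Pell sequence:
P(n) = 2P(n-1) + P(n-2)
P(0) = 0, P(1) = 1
This is the Pell sequence.
Characteristic equation: x² - 2x - 1 = 0; roots r₁ = 1 + \sqrt{2}, r₂ = 1 - \sqrt{2}.
General: P(n) = A·r₁^n + B·r₂^n. Solving with P(0)=0, P(1)=1 gives A = \frac{\sqrt{2}}{4}, B = - \frac{\sqrt{2}}{4}.
So P(n) = \frac{\sqrt{2} \left(- \left(1 - \sqrt{2}\right)^{n} + \left(1 + \sqrt{2}\right)^{n}\right)}{4}.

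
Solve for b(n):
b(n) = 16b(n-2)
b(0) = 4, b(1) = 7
Characteristic equation: x² - 16 = 0, which factors as (x - (-4))(x - (4)) = 0.
Roots r₁ = -4, r₂ = 4 (distinct).
General solution: b(n) = A·(-4)^n + B·(4)^n.
From b(0) = 4: A + B = 4.
From b(1) = 7: -4A + 4B = 7.
Solving: A = \frac{9}{8}, B = \frac{23}{8}.
So b(n) = \frac{9 \left(-4\right)^{n}}{8} + \frac{23 \cdot 4^{n}}{8}.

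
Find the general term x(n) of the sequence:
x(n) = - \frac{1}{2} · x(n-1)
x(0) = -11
Pure geometric recurrence with ratio - \frac{1}{2}.
By induction x(n) = x(0) · (- \frac{1}{2})^n = - 11 \left(- \frac{1}{2}\right)^{n}.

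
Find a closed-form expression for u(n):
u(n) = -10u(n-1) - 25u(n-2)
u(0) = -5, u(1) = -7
Characteristic equation: x² + 10x + 25 = 0, which is (x - (-5))².
Repeated root r = -5.
General solution: u(n) = (A + Bn)·(-5)^n.
From u(0) = -5: A = -5.
From u(1) = -7: (A + B)·(-5) = -7 ⇒ B = \frac{32}{5}.
So u(n) = \left(\frac{32 n}{5} - 5\right) \cdot (-5)^n.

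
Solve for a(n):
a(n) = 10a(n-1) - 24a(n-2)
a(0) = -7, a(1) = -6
Characteristic equation: x² - 10x + 24 = 0, which factors as (x - (4))(x - (6)) = 0.
Roots r₁ = 4, r₂ = 6 (distinct).
General solution: a(n) = A·(4)^n + B·(6)^n.
From a(0) = -7: A + B = -7.
From a(1) = -6: 4A + 6B = -6.
Solving: A = -18, B = 11.
So a(n) = - 18 \cdot 4^{n} + 11 \cdot 6^{n}.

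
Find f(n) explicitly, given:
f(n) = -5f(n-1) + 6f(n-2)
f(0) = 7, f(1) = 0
Characteristic equation: x² + 5x - 6 = 0, which factors as (x - (1))(x - (-6)) = 0.
Roots r₁ = 1, r₂ = -6 (distinct).
General solution: f(n) = A·(1)^n + B·(-6)^n.
From f(0) = 7: A + B = 7.
From f(1) = 0: A - 6B = 0.
Solving: A = 6, B = 1.
So f(n) = \left(-6\right)^{n} + 6.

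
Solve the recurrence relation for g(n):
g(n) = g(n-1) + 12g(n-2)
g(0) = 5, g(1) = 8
Characteristic equation: x² - x - 12 = 0, which factors as (x - (-3))(x - (4)) = 0.
Roots r₁ = -3, r₂ = 4 (distinct).
General solution: g(n) = A·(-3)^n + B·(4)^n.
From g(0) = 5: A + B = 5.
From g(1) = 8: -3A + 4B = 8.
Solving: A = \frac{12}{7}, B = \frac{23}{7}.
So g(n) = \frac{12 \left(-3\right)^{n}}{7} + \frac{23 \cdot 4^{n}}{7}.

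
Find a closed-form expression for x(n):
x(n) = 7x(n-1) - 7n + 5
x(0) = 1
First-order linear with linear forcing.
Homogeneous solution: x_h(n) = A·(7)^n.
Try particular x_p(n) = pn + q. Substituting:
  pn + q = 7(p(n-1) + q) - 7n + 5.
Matching the n-coefficient: p = 7p - 7 ⇒ p = \frac{7}{6}.
Matching constants: q = -7p + 7q + 5 ⇒ q = \frac{19}{36}.
General: x(n) = A·(7)^n + \frac{7 n}{6} + \frac{19}{36}.
Apply x(0) = 1: A + \frac{19}{36} = 1 ⇒ A = \frac{17}{36}.
So x(n) = \frac{17 \cdot 7^{n}}{36} + \frac{7 n}{6} + \frac{19}{36}.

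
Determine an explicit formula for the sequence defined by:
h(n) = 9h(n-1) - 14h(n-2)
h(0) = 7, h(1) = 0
Characteristic equation: x² - 9x + 14 = 0, which factors as (x - (2))(x - (7)) = 0.
Roots r₁ = 2, r₂ = 7 (distinct).
General solution: h(n) = A·(2)^n + B·(7)^n.
From h(0) = 7: A + B = 7.
From h(1) = 0: 2A + 7B = 0.
Solving: A = \frac{49}{5}, B = - \frac{14}{5}.
So h(n) = \frac{49 \cdot 2^{n}}{5} - \frac{14 \cdot 7^{n}}{5}.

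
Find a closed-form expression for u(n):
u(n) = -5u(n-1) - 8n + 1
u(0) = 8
First-order linear with linear forcing.
Homogeneous solution: u_h(n) = A·(-5)^n.
Try particular u_p(n) = pn + q. Substituting:
  pn + q = -5(p(n-1) + q) - 8n + 1.
Matching the n-coefficient: p = -5p - 8 ⇒ p = - \frac{4}{3}.
Matching constants: q = 5p - 5q + 1 ⇒ q = - \frac{17}{18}.
General: u(n) = A·(-5)^n - \frac{4 n}{3} - \frac{17}{18}.
Apply u(0) = 8: A - \frac{17}{18} = 8 ⇒ A = \frac{161}{18}.
So u(n) = \frac{161 \left(-5\right)^{n}}{18} - \frac{4 n}{3} - \frac{17}{18}.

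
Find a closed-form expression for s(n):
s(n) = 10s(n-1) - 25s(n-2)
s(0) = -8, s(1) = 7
Characteristic equation: x² - 10x + 25 = 0, which is (x - (5))².
Repeated root r = 5.
General solution: s(n) = (A + Bn)·(5)^n.
From s(0) = -8: A = -8.
From s(1) = 7: (A + B)·(5) = 7 ⇒ B = \frac{47}{5}.
So s(n) = \left(\frac{47 n}{5} - 8\right) \cdot (5)^n.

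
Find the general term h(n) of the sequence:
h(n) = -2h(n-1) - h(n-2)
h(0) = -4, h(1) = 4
Characteristic equation: x² + 2x + 1 = 0, which is (x - (-1))².
Repeated root r = -1.
General solution: h(n) = (A + Bn)·(-1)^n.
From h(0) = -4: A = -4.
From h(1) = 4: (A + B)·(-1) = 4 ⇒ B = 0.
So h(n) = \left(-4\right) \cdot (-1)^n.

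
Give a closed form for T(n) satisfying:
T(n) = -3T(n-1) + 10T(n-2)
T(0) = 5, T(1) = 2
Characteristic equation: x² + 3x - 10 = 0, which factors as (x - (2))(x - (-5)) = 0.
Roots r₁ = 2, r₂ = -5 (distinct).
General solution: T(n) = A·(2)^n + B·(-5)^n.
From T(0) = 5: A + B = 5.
From T(1) = 2: 2A - 5B = 2.
Solving: A = \frac{27}{7}, B = \frac{8}{7}.
So T(n) = \frac{8 \left(-5\right)^{n}}{7} + \frac{27 \cdot 2^{n}}{7}.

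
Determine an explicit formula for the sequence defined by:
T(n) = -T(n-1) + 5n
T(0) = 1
First-order linear with linear forcing.
Homogeneous solution: T_h(n) = A·(-1)^n.
Try particular T_p(n) = pn + q. Substituting:
  pn + q = -(p(n-1) + q) + 5n.
Matching the n-coefficient: p = -p + 5 ⇒ p = \frac{5}{2}.
Matching constants: q = p - q ⇒ q = \frac{5}{4}.
General: T(n) = A·(-1)^n + \frac{5 n}{2} + \frac{5}{4}.
Apply T(0) = 1: A + \frac{5}{4} = 1 ⇒ A = - \frac{1}{4}.
So T(n) = - \frac{\left(-1\right)^{n}}{4} + \frac{5 n}{2} + \frac{5}{4}.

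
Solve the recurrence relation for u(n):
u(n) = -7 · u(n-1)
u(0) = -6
Pure geometric recurrence with ratio -7.
By induction u(n) = u(0) · (-7)^n = - 6 \left(-7\right)^{n}.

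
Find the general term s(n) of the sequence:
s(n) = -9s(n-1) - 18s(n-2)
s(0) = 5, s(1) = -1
Characteristic equation: x² + 9x + 18 = 0, which factors as (x - (-6))(x - (-3)) = 0.
Roots r₁ = -6, r₂ = -3 (distinct).
General solution: s(n) = A·(-6)^n + B·(-3)^n.
From s(0) = 5: A + B = 5.
From s(1) = -1: -6A - 3B = -1.
Solving: A = - \frac{14}{3}, B = \frac{29}{3}.
So s(n) = \frac{29 \left(-3\right)^{n}}{3} - \frac{14 \left(-6\right)^{n}}{3}.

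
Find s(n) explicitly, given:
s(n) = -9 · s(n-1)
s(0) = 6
Pure geometric recurrence with ratio -9.
By induction s(n) = s(0) · (-9)^n = 6 \left(-9\right)^{n}.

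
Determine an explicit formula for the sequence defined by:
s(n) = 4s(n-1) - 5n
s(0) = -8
First-order linear with linear forcing.
Homogeneous solution: s_h(n) = A·(4)^n.
Try particular s_p(n) = pn + q. Substituting:
  pn + q = 4(p(n-1) + q) - 5n.
Matching the n-coefficient: p = 4p - 5 ⇒ p = \frac{5}{3}.
Matching constants: q = -4p + 4q ⇒ q = \frac{20}{9}.
General: s(n) = A·(4)^n + \frac{5 n}{3} + \frac{20}{9}.
Apply s(0) = -8: A + \frac{20}{9} = -8 ⇒ A = - \frac{92}{9}.
So s(n) = - \frac{92 \cdot 4^{n}}{9} + \frac{5 n}{3} + \frac{20}{9}.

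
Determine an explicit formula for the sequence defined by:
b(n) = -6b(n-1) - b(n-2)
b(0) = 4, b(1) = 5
Characteristic equation: x² + 6x + 1 = 0.
Discriminant Δ = (-6)² + 4·(-1) = 32.
Roots r₁,₂ = (-6 ± √32)/2, so r₁ = -3 + 2 \sqrt{2}, r₂ = -3 - 2 \sqrt{2}.
General solution: b(n) = A·r₁^n + B·r₂^n.
From the initial conditions, A + B = 4 and r₁A + r₂B = 5.
Since r₁ - r₂ = √32: A = (5 - (4)r₂)/√32 = 2 + \frac{17 \sqrt{2}}{8}, and B = 4 - A = 2 - \frac{17 \sqrt{2}}{8}.
So b(n) = \left(2 + \frac{17 \sqrt{2}}{8}\right)\left(-3 + 2 \sqrt{2}\right)^n + \left(2 - \frac{17 \sqrt{2}}{8}\right)\left(-3 - 2 \sqrt{2}\right)^n.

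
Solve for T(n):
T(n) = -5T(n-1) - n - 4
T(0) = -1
First-order linear with linear forcing.
Homogeneous solution: T_h(n) = A·(-5)^n.
Try particular T_p(n) = pn + q. Substituting:
  pn + q = -5(p(n-1) + q) - n - 4.
Matching the n-coefficient: p = -5p - 1 ⇒ p = - \frac{1}{6}.
Matching constants: q = 5p - 5q - 4 ⇒ q = - \frac{29}{36}.
General: T(n) = A·(-5)^n - \frac{n}{6} - \frac{29}{36}.
Apply T(0) = -1: A - \frac{29}{36} = -1 ⇒ A = - \frac{7}{36}.
So T(n) = - \frac{7 \left(-5\right)^{n}}{36} - \frac{n}{6} - \frac{29}{36}.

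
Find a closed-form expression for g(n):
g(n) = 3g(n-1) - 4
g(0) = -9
First-order linear non-homogeneous.
Homogeneous solution: g_h(n) = A·(3)^n.
Try constant particular solution g_p = K: K = 3K - 4 ⇒ K = 2.
General: g(n) = A·(3)^n + 2.
Apply g(0) = -9: A + 2 = -9 ⇒ A = -11.
So g(n) = 2 - 11 \cdot 3^{n}.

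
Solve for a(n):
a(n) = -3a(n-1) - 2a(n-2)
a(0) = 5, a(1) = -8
Characteristic equation: x² + 3x + 2 = 0, which factors as (x - (-1))(x - (-2)) = 0.
Roots r₁ = -1, r₂ = -2 (distinct).
General solution: a(n) = A·(-1)^n + B·(-2)^n.
From a(0) = 5: A + B = 5.
From a(1) = -8: -A - 2B = -8.
Solving: A = 2, B = 3.
So a(n) = 2 \left(-1\right)^{n} + 3 \left(-2\right)^{n}.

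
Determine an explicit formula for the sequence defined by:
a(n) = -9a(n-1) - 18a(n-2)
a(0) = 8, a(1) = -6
Characteristic equation: x² + 9x + 18 = 0, which factors as (x - (-6))(x - (-3)) = 0.
Roots r₁ = -6, r₂ = -3 (distinct).
General solution: a(n) = A·(-6)^n + B·(-3)^n.
From a(0) = 8: A + B = 8.
From a(1) = -6: -6A - 3B = -6.
Solving: A = -6, B = 14.
So a(n) = 14 \left(-3\right)^{n} - 6 \left(-6\right)^{n}.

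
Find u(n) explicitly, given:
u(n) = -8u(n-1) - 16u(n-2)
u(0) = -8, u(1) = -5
Characteristic equation: x² + 8x + 16 = 0, which is (x - (-4))².
Repeated root r = -4.
General solution: u(n) = (A + Bn)·(-4)^n.
From u(0) = -8: A = -8.
From u(1) = -5: (A + B)·(-4) = -5 ⇒ B = \frac{37}{4}.
So u(n) = \left(\frac{37 n}{4} - 8\right) \cdot (-4)^n.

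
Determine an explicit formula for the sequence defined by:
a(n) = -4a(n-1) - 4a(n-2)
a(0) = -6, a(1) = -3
Characteristic equation: x² + 4x + 4 = 0, which is (x - (-2))².
Repeated root r = -2.
General solution: a(n) = (A + Bn)·(-2)^n.
From a(0) = -6: A = -6.
From a(1) = -3: (A + B)·(-2) = -3 ⇒ B = \frac{15}{2}.
So a(n) = \left(\frac{15 n}{2} - 6\right) \cdot (-2)^n.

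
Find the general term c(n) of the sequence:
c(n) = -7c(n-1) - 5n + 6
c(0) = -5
First-order linear with linear forcing.
Homogeneous solution: c_h(n) = A·(-7)^n.
Try particular c_p(n) = pn + q. Substituting:
  pn + q = -7(p(n-1) + q) - 5n + 6.
Matching the n-coefficient: p = -7p - 5 ⇒ p = - \frac{5}{8}.
Matching constants: q = 7p - 7q + 6 ⇒ q = \frac{13}{64}.
General: c(n) = A·(-7)^n - \frac{5 n}{8} + \frac{13}{64}.
Apply c(0) = -5: A + \frac{13}{64} = -5 ⇒ A = - \frac{333}{64}.
So c(n) = - \frac{333 \left(-7\right)^{n}}{64} - \frac{5 n}{8} + \frac{13}{64}.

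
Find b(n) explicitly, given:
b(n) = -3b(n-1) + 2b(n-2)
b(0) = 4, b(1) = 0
Characteristic equation: x² + 3x - 2 = 0.
Discriminant Δ = (-3)² + 4·(2) = 17.
Roots r₁,₂ = (-3 ± √17)/2, so r₁ = - \frac{3}{2} + \frac{\sqrt{17}}{2}, r₂ = - \frac{\sqrt{17}}{2} - \frac{3}{2}.
General solution: b(n) = A·r₁^n + B·r₂^n.
From the initial conditions, A + B = 4 and r₁A + r₂B = 0.
Since r₁ - r₂ = √17: A = (0 - (4)r₂)/√17 = \frac{6 \sqrt{17}}{17} + 2, and B = 4 - A = 2 - \frac{6 \sqrt{17}}{17}.
So b(n) = \left(\frac{6 \sqrt{17}}{17} + 2\right)\left(- \frac{3}{2} + \frac{\sqrt{17}}{2}\right)^n + \left(2 - \frac{6 \sqrt{17}}{17}\right)\left(- \frac{\sqrt{17}}{2} - \frac{3}{2}\right)^n.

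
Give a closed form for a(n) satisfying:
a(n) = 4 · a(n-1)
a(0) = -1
Pure geometric recurrence with ratio 4.
By induction a(n) = a(0) · (4)^n = - 4^{n}.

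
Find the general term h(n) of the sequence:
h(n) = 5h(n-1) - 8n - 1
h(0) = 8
First-order linear with linear forcing.
Homogeneous solution: h_h(n) = A·(5)^n.
Try particular h_p(n) = pn + q. Substituting:
  pn + q = 5(p(n-1) + q) - 8n - 1.
Matching the n-coefficient: p = 5p - 8 ⇒ p = 2.
Matching constants: q = -5p + 5q - 1 ⇒ q = \frac{11}{4}.
General: h(n) = A·(5)^n + 2 n + \frac{11}{4}.
Apply h(0) = 8: A + \frac{11}{4} = 8 ⇒ A = \frac{21}{4}.
So h(n) = \frac{21 \cdot 5^{n}}{4} + 2 n + \frac{11}{4}.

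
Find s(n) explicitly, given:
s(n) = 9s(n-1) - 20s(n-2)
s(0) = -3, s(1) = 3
Characteristic equation: x² - 9x + 20 = 0, which factors as (x - (4))(x - (5)) = 0.
Roots r₁ = 4, r₂ = 5 (distinct).
General solution: s(n) = A·(4)^n + B·(5)^n.
From s(0) = -3: A + B = -3.
From s(1) = 3: 4A + 5B = 3.
Solving: A = -18, B = 15.
So s(n) = - 18 \cdot 4^{n} + 15 \cdot 5^{n}.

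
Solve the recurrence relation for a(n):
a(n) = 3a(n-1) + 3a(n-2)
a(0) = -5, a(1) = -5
Characteristic equation: x² - 3x - 3 = 0.
Discriminant Δ = (3)² + 4·(3) = 21.
Roots r₁,₂ = (3 ± √21)/2, so r₁ = \frac{3}{2} + \frac{\sqrt{21}}{2}, r₂ = \frac{3}{2} - \frac{\sqrt{21}}{2}.
General solution: a(n) = A·r₁^n + B·r₂^n.
From the initial conditions, A + B = -5 and r₁A + r₂B = -5.
Since r₁ - r₂ = √21: A = (-5 - (-5)r₂)/√21 = - \frac{5}{2} + \frac{5 \sqrt{21}}{42}, and B = -5 - A = - \frac{5}{2} - \frac{5 \sqrt{21}}{42}.
So a(n) = \left(- \frac{5}{2} + \frac{5 \sqrt{21}}{42}\right)\left(\frac{3}{2} + \frac{\sqrt{21}}{2}\right)^n + \left(- \frac{5}{2} - \frac{5 \sqrt{21}}{42}\right)\left(\frac{3}{2} - \frac{\sqrt{21}}{2}\right)^n.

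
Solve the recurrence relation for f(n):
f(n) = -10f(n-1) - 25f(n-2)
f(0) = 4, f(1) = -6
Characteristic equation: x² + 10x + 25 = 0, which is (x - (-5))².
Repeated root r = -5.
General solution: f(n) = (A + Bn)·(-5)^n.
From f(0) = 4: A = 4.
From f(1) = -6: (A + B)·(-5) = -6 ⇒ B = - \frac{14}{5}.
So f(n) = \left(4 - \frac{14 n}{5}\right) \cdot (-5)^n.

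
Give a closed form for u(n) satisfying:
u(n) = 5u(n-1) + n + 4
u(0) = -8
First-order linear with linear forcing.
Homogeneous solution: u_h(n) = A·(5)^n.
Try particular u_p(n) = pn + q. Substituting:
  pn + q = 5(p(n-1) + q) + n + 4.
Matching the n-coefficient: p = 5p + 1 ⇒ p = - \frac{1}{4}.
Matching constants: q = -5p + 5q + 4 ⇒ q = - \frac{21}{16}.
General: u(n) = A·(5)^n - \frac{n}{4} - \frac{21}{16}.
Apply u(0) = -8: A - \frac{21}{16} = -8 ⇒ A = - \frac{107}{16}.
So u(n) = - \frac{107 \cdot 5^{n}}{16} - \frac{n}{4} - \frac{21}{16}.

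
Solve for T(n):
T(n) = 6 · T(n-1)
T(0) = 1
Pure geometric recurrence with ratio 6.
By induction T(n) = T(0) · (6)^n = 6^{n}.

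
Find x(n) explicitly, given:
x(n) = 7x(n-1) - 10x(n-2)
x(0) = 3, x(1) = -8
Characteristic equation: x² - 7x + 10 = 0, which factors as (x - (5))(x - (2)) = 0.
Roots r₁ = 5, r₂ = 2 (distinct).
General solution: x(n) = A·(5)^n + B·(2)^n.
From x(0) = 3: A + B = 3.
From x(1) = -8: 5A + 2B = -8.
Solving: A = - \frac{14}{3}, B = \frac{23}{3}.
So x(n) = \frac{23 \cdot 2^{n}}{3} - \frac{14 \cdot 5^{n}}{3}.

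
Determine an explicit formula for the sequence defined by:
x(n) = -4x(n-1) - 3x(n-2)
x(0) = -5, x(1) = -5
Characteristic equation: x² + 4x + 3 = 0, which factors as (x - (-1))(x - (-3)) = 0.
Roots r₁ = -1, r₂ = -3 (distinct).
General solution: x(n) = A·(-1)^n + B·(-3)^n.
From x(0) = -5: A + B = -5.
From x(1) = -5: -A - 3B = -5.
Solving: A = -10, B = 5.
So x(n) = - 10 \left(-1\right)^{n} + 5 \left(-3\right)^{n}.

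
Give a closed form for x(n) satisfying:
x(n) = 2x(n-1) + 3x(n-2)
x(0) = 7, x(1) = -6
Characteristic equation: x² - 2x - 3 = 0, which factors as (x - (-1))(x - (3)) = 0.
Roots r₁ = -1, r₂ = 3 (distinct).
General solution: x(n) = A·(-1)^n + B·(3)^n.
From x(0) = 7: A + B = 7.
From x(1) = -6: -A + 3B = -6.
Solving: A = \frac{27}{4}, B = \frac{1}{4}.
So x(n) = \frac{27 \left(-1\right)^{n}}{4} + \frac{3^{n}}{4}.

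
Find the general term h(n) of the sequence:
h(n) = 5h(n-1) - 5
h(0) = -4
First-order linear non-homogeneous.
Homogeneous solution: h_h(n) = A·(5)^n.
Try constant particular solution h_p = K: K = 5K - 5 ⇒ K = \frac{5}{4}.
General: h(n) = A·(5)^n + \frac{5}{4}.
Apply h(0) = -4: A + \frac{5}{4} = -4 ⇒ A = - \frac{21}{4}.
So h(n) = \frac{5}{4} - \frac{21 \cdot 5^{n}}{4}.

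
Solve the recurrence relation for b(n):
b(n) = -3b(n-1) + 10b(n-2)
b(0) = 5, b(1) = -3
Characteristic equation: x² + 3x - 10 = 0, which factors as (x - (-5))(x - (2)) = 0.
Roots r₁ = -5, r₂ = 2 (distinct).
General solution: b(n) = A·(-5)^n + B·(2)^n.
From b(0) = 5: A + B = 5.
From b(1) = -3: -5A + 2B = -3.
Solving: A = \frac{13}{7}, B = \frac{22}{7}.
So b(n) = \frac{13 \left(-5\right)^{n}}{7} + \frac{22 \cdot 2^{n}}{7}.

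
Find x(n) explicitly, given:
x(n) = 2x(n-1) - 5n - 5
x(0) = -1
First-order linear with linear forcing.
Homogeneous solution: x_h(n) = A·(2)^n.
Try particular x_p(n) = pn + q. Substituting:
  pn + q = 2(p(n-1) + q) - 5n - 5.
Matching the n-coefficient: p = 2p - 5 ⇒ p = 5.
Matching constants: q = -2p + 2q - 5 ⇒ q = 15.
General: x(n) = A·(2)^n + 5 n + 15.
Apply x(0) = -1: A + 15 = -1 ⇒ A = -16.
So x(n) = - 16 \cdot 2^{n} + 5 n + 15.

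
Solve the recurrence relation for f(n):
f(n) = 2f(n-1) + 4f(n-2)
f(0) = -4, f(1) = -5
Characteristic equation: x² - 2x - 4 = 0.
Discriminant Δ = (2)² + 4·(4) = 20.
Roots r₁,₂ = (2 ± √20)/2, so r₁ = 1 + \sqrt{5}, r₂ = 1 - \sqrt{5}.
General solution: f(n) = A·r₁^n + B·r₂^n.
From the initial conditions, A + B = -4 and r₁A + r₂B = -5.
Since r₁ - r₂ = √20: A = (-5 - (-4)r₂)/√20 = -2 - \frac{\sqrt{5}}{10}, and B = -4 - A = -2 + \frac{\sqrt{5}}{10}.
So f(n) = \left(-2 - \frac{\sqrt{5}}{10}\right)\left(1 + \sqrt{5}\right)^n + \left(-2 + \frac{\sqrt{5}}{10}\right)\left(1 - \sqrt{5}\right)^n.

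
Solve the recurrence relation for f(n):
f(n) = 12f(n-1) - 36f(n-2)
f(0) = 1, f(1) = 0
Characteristic equation: x² - 12x + 36 = 0, which is (x - (6))².
Repeated root r = 6.
General solution: f(n) = (A + Bn)·(6)^n.
From f(0) = 1: A = 1.
From f(1) = 0: (A + B)·(6) = 0 ⇒ B = -1.
So f(n) = \left(1 - n\right) \cdot (6)^n.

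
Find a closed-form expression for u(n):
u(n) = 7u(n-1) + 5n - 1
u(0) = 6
First-order linear with linear forcing.
Homogeneous solution: u_h(n) = A·(7)^n.
Try particular u_p(n) = pn + q. Substituting:
  pn + q = 7(p(n-1) + q) + 5n - 1.
Matching the n-coefficient: p = 7p + 5 ⇒ p = - \frac{5}{6}.
Matching constants: q = -7p + 7q - 1 ⇒ q = - \frac{29}{36}.
General: u(n) = A·(7)^n - \frac{5 n}{6} - \frac{29}{36}.
Apply u(0) = 6: A - \frac{29}{36} = 6 ⇒ A = \frac{245}{36}.
So u(n) = \frac{245 \cdot 7^{n}}{36} - \frac{5 n}{6} - \frac{29}{36}.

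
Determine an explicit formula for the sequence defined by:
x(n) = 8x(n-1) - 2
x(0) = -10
First-order linear non-homogeneous.
Homogeneous solution: x_h(n) = A·(8)^n.
Try constant particular solution x_p = K: K = 8K - 2 ⇒ K = \frac{2}{7}.
General: x(n) = A·(8)^n + \frac{2}{7}.
Apply x(0) = -10: A + \frac{2}{7} = -10 ⇒ A = - \frac{72}{7}.
So x(n) = \frac{2}{7} - \frac{72 \cdot 8^{n}}{7}.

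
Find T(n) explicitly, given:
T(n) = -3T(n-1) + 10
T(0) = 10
First-order linear non-homogeneous.
Homogeneous solution: T_h(n) = A·(-3)^n.
Try constant particular solution T_p = K: K = -3K + 10 ⇒ K = \frac{5}{2}.
General: T(n) = A·(-3)^n + \frac{5}{2}.
Apply T(0) = 10: A + \frac{5}{2} = 10 ⇒ A = \frac{15}{2}.
So T(n) = \frac{15 \left(-3\right)^{n}}{2} + \frac{5}{2}.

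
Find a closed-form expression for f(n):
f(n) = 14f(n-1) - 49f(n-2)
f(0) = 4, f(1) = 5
Characteristic equation: x² - 14x + 49 = 0, which is (x - (7))².
Repeated root r = 7.
General solution: f(n) = (A + Bn)·(7)^n.
From f(0) = 4: A = 4.
From f(1) = 5: (A + B)·(7) = 5 ⇒ B = - \frac{23}{7}.
So f(n) = \left(4 - \frac{23 n}{7}\right) \cdot (7)^n.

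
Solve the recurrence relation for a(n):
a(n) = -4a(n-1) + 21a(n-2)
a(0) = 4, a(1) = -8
Characteristic equation: x² + 4x - 21 = 0, which factors as (x - (3))(x - (-7)) = 0.
Roots r₁ = 3, r₂ = -7 (distinct).
General solution: a(n) = A·(3)^n + B·(-7)^n.
From a(0) = 4: A + B = 4.
From a(1) = -8: 3A - 7B = -8.
Solving: A = 2, B = 2.
So a(n) = 2 \left(-7\right)^{n} + 2 \cdot 3^{n}.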